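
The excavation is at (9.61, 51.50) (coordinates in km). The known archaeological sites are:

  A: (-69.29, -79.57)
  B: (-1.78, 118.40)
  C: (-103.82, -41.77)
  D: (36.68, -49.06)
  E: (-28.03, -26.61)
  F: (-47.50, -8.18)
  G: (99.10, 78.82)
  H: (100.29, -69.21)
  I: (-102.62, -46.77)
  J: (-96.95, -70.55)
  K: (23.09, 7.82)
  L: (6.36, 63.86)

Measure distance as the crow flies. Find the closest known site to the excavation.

L

Distances from (9.61, 51.50):
A: √((-78.90)² + (-131.07)²) = √(6225.2100 + 17179.3449) = 152.99 km
B: √((-11.39)² + (66.90)²) = √(129.7321 + 4475.6100) = 67.86 km
C: √((-113.43)² + (-93.27)²) = √(12866.3649 + 8699.2929) = 146.85 km
D: √((27.07)² + (-100.56)²) = √(732.7849 + 10112.3136) = 104.14 km
E: √((-37.64)² + (-78.11)²) = √(1416.7696 + 6101.1721) = 86.71 km
F: √((-57.11)² + (-59.68)²) = √(3261.5521 + 3561.7024) = 82.60 km
G: √((89.49)² + (27.32)²) = √(8008.4601 + 746.3824) = 93.57 km
H: √((90.68)² + (-120.71)²) = √(8222.8624 + 14570.9041) = 150.98 km
I: √((-112.23)² + (-98.27)²) = √(12595.5729 + 9656.9929) = 149.17 km
J: √((-106.56)² + (-122.05)²) = √(11355.0336 + 14896.2025) = 162.02 km
K: √((13.48)² + (-43.68)²) = √(181.7104 + 1907.9424) = 45.71 km
L: √((-3.25)² + (12.36)²) = √(10.5625 + 152.7696) = 12.78 km
Minimum: L at 12.78 km.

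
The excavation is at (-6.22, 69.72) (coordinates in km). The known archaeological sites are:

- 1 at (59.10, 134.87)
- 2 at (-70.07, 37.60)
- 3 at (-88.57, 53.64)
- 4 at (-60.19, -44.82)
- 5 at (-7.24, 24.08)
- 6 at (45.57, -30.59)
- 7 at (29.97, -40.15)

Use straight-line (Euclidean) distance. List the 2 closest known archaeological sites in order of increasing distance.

Distances from (-6.22, 69.72):
1: √((65.32)² + (65.15)²) = √(4266.7024 + 4244.5225) = 92.26 km
2: √((-63.85)² + (-32.12)²) = √(4076.8225 + 1031.6944) = 71.47 km
3: √((-82.35)² + (-16.08)²) = √(6781.5225 + 258.5664) = 83.91 km
4: √((-53.97)² + (-114.54)²) = √(2912.7609 + 13119.4116) = 126.62 km
5: √((-1.02)² + (-45.64)²) = √(1.0404 + 2083.0096) = 45.65 km
6: √((51.79)² + (-100.31)²) = √(2682.2041 + 10062.0961) = 112.89 km
7: √((36.19)² + (-109.87)²) = √(1309.7161 + 12071.4169) = 115.68 km
Sorted: 5 (45.65 km) < 2 (71.47 km) < 3 (83.91 km) < 1 (92.26 km) < …

5, 2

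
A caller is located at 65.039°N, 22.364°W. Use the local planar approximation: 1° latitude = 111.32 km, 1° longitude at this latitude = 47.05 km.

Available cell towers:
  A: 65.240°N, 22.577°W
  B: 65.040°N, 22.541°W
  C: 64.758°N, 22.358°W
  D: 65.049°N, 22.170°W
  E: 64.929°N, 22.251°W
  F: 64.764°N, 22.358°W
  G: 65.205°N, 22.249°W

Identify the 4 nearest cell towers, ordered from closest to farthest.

Distances from 65.039°N, 22.364°W:
A: √((0.201·111.32)² + (-0.213·47.05)²) = √(500.65495 + 100.43347) = 24.517 km
B: √((0.001·111.32)² + (-0.177·47.05)²) = √(0.01239 + 69.35309) = 8.329 km
C: √((-0.281·111.32)² + (0.006·47.05)²) = √(978.49596 + 0.07969) = 31.282 km
D: √((0.010·111.32)² + (0.194·47.05)²) = √(1.23921 + 83.31491) = 9.195 km
E: √((-0.110·111.32)² + (0.113·47.05)²) = √(149.94492 + 28.26677) = 13.350 km
F: √((-0.275·111.32)² + (0.006·47.05)²) = √(937.15577 + 0.07969) = 30.614 km
G: √((0.166·111.32)² + (0.115·47.05)²) = √(341.47788 + 29.27622) = 19.255 km
Sorted: B (8.329 km) < D (9.195 km) < E (13.350 km) < G (19.255 km) < A (24.517 km) < F (30.614 km) < …

B, D, E, G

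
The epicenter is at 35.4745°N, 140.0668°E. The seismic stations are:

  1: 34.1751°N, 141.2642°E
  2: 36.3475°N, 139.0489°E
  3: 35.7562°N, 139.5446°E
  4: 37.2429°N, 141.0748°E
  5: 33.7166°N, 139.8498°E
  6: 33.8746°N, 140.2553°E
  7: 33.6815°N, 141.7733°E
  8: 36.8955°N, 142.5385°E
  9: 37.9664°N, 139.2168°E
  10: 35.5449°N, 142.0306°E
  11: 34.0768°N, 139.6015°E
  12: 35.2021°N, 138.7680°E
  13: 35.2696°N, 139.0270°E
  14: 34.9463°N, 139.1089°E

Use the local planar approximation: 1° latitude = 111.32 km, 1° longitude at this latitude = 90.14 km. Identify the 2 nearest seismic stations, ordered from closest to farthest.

3, 13

Distances from 35.4745°N, 140.0668°E:
1: √((-1.2994·111.32)² + (1.1974·90.14)²) = √(20923.393375 + 11649.669780) = 180.4801 km
2: √((0.8730·111.32)² + (-1.0179·90.14)²) = √(9444.411095 + 8418.705863) = 133.6530 km
3: √((0.2817·111.32)² + (-0.5222·90.14)²) = √(983.377097 + 2215.689208) = 56.5603 km
4: √((1.7684·111.32)² + (1.0080·90.14)²) = √(38753.185554 + 8255.743128) = 216.8154 km
5: √((-1.7579·111.32)² + (-0.2170·90.14)²) = √(38294.352231 + 382.608466) = 196.6646 km
6: √((-1.5999·111.32)² + (0.1885·90.14)²) = √(31719.919182 + 288.707334) = 178.9095 km
7: √((-1.7930·111.32)² + (1.7065·90.14)²) = √(39838.866602 + 23661.795288) = 251.9934 km
8: √((1.4210·111.32)² + (2.4717·90.14)²) = √(25022.722012 + 49639.411334) = 273.2437 km
9: √((2.4919·111.32)² + (-0.8500·90.14)²) = √(76949.821281 + 5870.471161) = 287.7851 km
10: √((0.0704·111.32)² + (1.9638·90.14)²) = √(61.417440 + 31334.994215) = 177.1903 km
11: √((-1.3977·111.32)² + (-0.4653·90.14)²) = √(24208.859261 + 1759.143276) = 161.1459 km
12: √((-0.2724·111.32)² + (-1.2988·90.14)²) = √(919.518776 + 13706.282139) = 120.9372 km
13: √((-0.2049·111.32)² + (-1.0398·90.14)²) = √(520.271830 + 8784.857753) = 96.4631 km
14: √((-0.5282·111.32)² + (-0.9579·90.14)²) = √(3457.348743 + 7455.477330) = 104.4645 km
Sorted: 3 (56.5603 km) < 13 (96.4631 km) < 14 (104.4645 km) < 12 (120.9372 km) < …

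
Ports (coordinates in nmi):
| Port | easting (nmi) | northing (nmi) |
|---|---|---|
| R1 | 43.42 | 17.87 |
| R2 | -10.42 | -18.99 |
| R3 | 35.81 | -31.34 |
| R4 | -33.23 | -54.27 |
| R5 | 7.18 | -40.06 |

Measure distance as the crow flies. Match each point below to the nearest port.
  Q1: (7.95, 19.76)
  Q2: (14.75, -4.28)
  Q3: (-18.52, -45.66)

Q1 at (7.95, 19.76):
  R1: √((35.47)² + (-1.89)²) = √(1258.1209 + 3.5721) = 35.52 nmi
  R2: √((-18.37)² + (-38.75)²) = √(337.4569 + 1501.5625) = 42.88 nmi
  R3: √((27.86)² + (-51.10)²) = √(776.1796 + 2611.2100) = 58.20 nmi
  R4: √((-41.18)² + (-74.03)²) = √(1695.7924 + 5480.4409) = 84.71 nmi
  R5: √((-0.77)² + (-59.82)²) = √(0.5929 + 3578.4324) = 59.82 nmi
  → nearest: R1 (35.52 nmi)
Q2 at (14.75, -4.28):
  R1: √((28.67)² + (22.15)²) = √(821.9689 + 490.6225) = 36.23 nmi
  R2: √((-25.17)² + (-14.71)²) = √(633.5289 + 216.3841) = 29.15 nmi
  R3: √((21.06)² + (-27.06)²) = √(443.5236 + 732.2436) = 34.29 nmi
  R4: √((-47.98)² + (-49.99)²) = √(2302.0804 + 2499.0001) = 69.29 nmi
  R5: √((-7.57)² + (-35.78)²) = √(57.3049 + 1280.2084) = 36.57 nmi
  → nearest: R2 (29.15 nmi)
Q3 at (-18.52, -45.66):
  R1: √((61.94)² + (63.53)²) = √(3836.5636 + 4036.0609) = 88.73 nmi
  R2: √((8.10)² + (26.67)²) = √(65.6100 + 711.2889) = 27.87 nmi
  R3: √((54.33)² + (14.32)²) = √(2951.7489 + 205.0624) = 56.19 nmi
  R4: √((-14.71)² + (-8.61)²) = √(216.3841 + 74.1321) = 17.04 nmi
  R5: √((25.70)² + (5.60)²) = √(660.4900 + 31.3600) = 26.30 nmi
  → nearest: R4 (17.04 nmi)

Q1→R1; Q2→R2; Q3→R4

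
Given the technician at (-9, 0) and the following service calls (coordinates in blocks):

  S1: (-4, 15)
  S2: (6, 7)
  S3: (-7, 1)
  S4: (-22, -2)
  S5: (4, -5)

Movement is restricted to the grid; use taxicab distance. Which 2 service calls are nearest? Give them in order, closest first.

Distances from (-9, 0):
S1: |5| + |15| = 5 + 15 = 20 blocks
S2: |15| + |7| = 15 + 7 = 22 blocks
S3: |2| + |1| = 2 + 1 = 3 blocks
S4: |-13| + |-2| = 13 + 2 = 15 blocks
S5: |13| + |-5| = 13 + 5 = 18 blocks
Sorted: S3 (3 blocks) < S4 (15 blocks) < S5 (18 blocks) < S1 (20 blocks) < …

S3, S4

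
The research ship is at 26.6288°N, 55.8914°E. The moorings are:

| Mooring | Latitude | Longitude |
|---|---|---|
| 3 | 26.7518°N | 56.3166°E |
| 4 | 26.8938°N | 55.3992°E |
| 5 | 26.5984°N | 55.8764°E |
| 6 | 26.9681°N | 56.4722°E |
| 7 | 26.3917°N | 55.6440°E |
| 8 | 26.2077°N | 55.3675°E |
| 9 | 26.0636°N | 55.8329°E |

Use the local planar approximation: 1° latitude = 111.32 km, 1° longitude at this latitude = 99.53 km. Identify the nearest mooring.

5

Distances from 26.6288°N, 55.8914°E:
3: 44.4801 km
4: 57.1850 km
5: 3.6988 km
6: 69.0528 km
7: 36.0967 km
8: 70.1171 km
9: 63.1869 km
Minimum: 5 at 3.6988 km.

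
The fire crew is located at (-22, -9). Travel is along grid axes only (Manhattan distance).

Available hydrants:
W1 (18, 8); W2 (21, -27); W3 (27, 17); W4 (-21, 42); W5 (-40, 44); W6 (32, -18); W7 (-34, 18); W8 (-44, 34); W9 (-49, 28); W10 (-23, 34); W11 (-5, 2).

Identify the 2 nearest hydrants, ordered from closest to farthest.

W11, W7

Distances from (-22, -9):
W1: |40| + |17| = 40 + 17 = 57
W2: |43| + |-18| = 43 + 18 = 61
W3: |49| + |26| = 49 + 26 = 75
W4: |1| + |51| = 1 + 51 = 52
W5: |-18| + |53| = 18 + 53 = 71
W6: |54| + |-9| = 54 + 9 = 63
W7: |-12| + |27| = 12 + 27 = 39
W8: |-22| + |43| = 22 + 43 = 65
W9: |-27| + |37| = 27 + 37 = 64
W10: |-1| + |43| = 1 + 43 = 44
W11: |17| + |11| = 17 + 11 = 28
Sorted: W11 (28) < W7 (39) < W10 (44) < W4 (52) < …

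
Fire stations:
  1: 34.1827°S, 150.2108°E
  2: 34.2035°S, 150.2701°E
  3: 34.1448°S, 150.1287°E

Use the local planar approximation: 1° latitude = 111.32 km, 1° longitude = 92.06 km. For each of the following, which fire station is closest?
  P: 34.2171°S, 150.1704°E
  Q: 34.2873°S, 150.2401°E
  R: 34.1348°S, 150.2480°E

P at 34.2171°S, 150.1704°E:
  1: 5.3383 km
  2: 9.3024 km
  3: 8.9171 km
  → nearest: 1 (5.3383 km)
Q at 34.2873°S, 150.2401°E:
  1: 11.9524 km
  2: 9.7289 km
  3: 18.8895 km
  → nearest: 2 (9.7289 km)
R at 34.1348°S, 150.2480°E:
  1: 6.3373 km
  2: 7.9137 km
  3: 11.0390 km
  → nearest: 1 (6.3373 km)

P→1; Q→2; R→1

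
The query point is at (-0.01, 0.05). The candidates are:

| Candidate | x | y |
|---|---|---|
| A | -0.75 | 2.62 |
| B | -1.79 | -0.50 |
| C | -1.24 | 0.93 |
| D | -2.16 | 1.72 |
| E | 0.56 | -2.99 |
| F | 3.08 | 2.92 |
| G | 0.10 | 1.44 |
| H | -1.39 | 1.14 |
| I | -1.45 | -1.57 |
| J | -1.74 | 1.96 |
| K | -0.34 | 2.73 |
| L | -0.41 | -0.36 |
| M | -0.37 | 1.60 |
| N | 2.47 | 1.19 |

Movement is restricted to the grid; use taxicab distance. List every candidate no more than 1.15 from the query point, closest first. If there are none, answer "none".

L

Distances from (-0.01, 0.05):
A: |-0.74| + |2.57| = 0.74 + 2.57 = 3.31
B: |-1.78| + |-0.55| = 1.78 + 0.55 = 2.33
C: |-1.23| + |0.88| = 1.23 + 0.88 = 2.11
D: |-2.15| + |1.67| = 2.15 + 1.67 = 3.82
E: |0.57| + |-3.04| = 0.57 + 3.04 = 3.61
F: |3.09| + |2.87| = 3.09 + 2.87 = 5.96
G: |0.11| + |1.39| = 0.11 + 1.39 = 1.50
H: |-1.38| + |1.09| = 1.38 + 1.09 = 2.47
I: |-1.44| + |-1.62| = 1.44 + 1.62 = 3.06
J: |-1.73| + |1.91| = 1.73 + 1.91 = 3.64
K: |-0.33| + |2.68| = 0.33 + 2.68 = 3.01
L: |-0.40| + |-0.41| = 0.40 + 0.41 = 0.81
M: |-0.36| + |1.55| = 0.36 + 1.55 = 1.91
N: |2.48| + |1.14| = 2.48 + 1.14 = 3.62
Threshold 1.15: L (0.81) is within range.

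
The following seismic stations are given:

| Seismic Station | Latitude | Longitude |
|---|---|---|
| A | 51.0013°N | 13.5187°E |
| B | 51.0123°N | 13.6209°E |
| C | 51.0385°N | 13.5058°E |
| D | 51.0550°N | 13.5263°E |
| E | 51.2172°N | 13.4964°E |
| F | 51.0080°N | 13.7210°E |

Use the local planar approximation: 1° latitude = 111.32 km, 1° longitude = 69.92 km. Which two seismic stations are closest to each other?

Pairwise distances:
C–D: 2.3299 km
A–C: 4.2382 km
A–D: 6.0015 km
B–F: 7.0153 km
A–B: 7.2500 km
B–D: 8.1453 km
B–C: 8.5600 km
A–F: 14.1645 km
D–F: 14.5842 km
C–F: 15.4251 km
D–E: 18.1767 km
C–E: 19.9037 km
A–E: 24.0845 km
B–E: 24.4141 km
E–F: 28.0883 km
Closest pair: C–D at 2.3299 km.

C and D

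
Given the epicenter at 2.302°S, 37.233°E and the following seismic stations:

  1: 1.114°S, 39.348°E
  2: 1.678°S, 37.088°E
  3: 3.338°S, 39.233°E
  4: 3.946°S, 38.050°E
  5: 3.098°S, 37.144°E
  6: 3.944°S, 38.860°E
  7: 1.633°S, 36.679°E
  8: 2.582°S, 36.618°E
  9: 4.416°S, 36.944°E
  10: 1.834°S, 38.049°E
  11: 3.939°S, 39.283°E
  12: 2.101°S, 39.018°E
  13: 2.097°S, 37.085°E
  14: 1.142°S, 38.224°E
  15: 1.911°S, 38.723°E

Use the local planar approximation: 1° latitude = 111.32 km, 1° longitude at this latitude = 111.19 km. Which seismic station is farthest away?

11

Distances from 2.302°S, 37.233°E:
1: 269.802 km
2: 71.310 km
3: 250.506 km
4: 204.316 km
5: 89.162 km
6: 257.174 km
7: 96.647 km
8: 75.151 km
9: 237.514 km
10: 104.625 km
11: 291.830 km
12: 199.731 km
13: 28.135 km
14: 169.754 km
15: 171.295 km
Maximum: 11 at 291.830 km.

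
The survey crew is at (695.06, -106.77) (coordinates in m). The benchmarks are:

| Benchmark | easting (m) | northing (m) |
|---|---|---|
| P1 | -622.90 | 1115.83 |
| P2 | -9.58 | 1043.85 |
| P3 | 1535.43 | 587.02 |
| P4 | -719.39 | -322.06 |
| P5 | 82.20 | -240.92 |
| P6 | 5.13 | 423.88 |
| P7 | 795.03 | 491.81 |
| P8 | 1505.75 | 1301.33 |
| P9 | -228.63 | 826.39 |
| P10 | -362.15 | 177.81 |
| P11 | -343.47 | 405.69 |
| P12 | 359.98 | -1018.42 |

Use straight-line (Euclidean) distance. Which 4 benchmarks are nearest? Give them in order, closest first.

Distances from (695.06, -106.77):
P1: √((-1317.96)² + (1222.60)²) = √(1737018.5616 + 1494750.7600) = 1797.71 m
P2: √((-704.64)² + (1150.62)²) = √(496517.5296 + 1323926.3844) = 1349.24 m
P3: √((840.37)² + (693.79)²) = √(706221.7369 + 481344.5641) = 1089.76 m
P4: √((-1414.45)² + (-215.29)²) = √(2000668.8025 + 46349.7841) = 1430.74 m
P5: √((-612.86)² + (-134.15)²) = √(375597.3796 + 17996.2225) = 627.37 m
P6: √((-689.93)² + (530.65)²) = √(476003.4049 + 281589.4225) = 870.40 m
P7: √((99.97)² + (598.58)²) = √(9994.0009 + 358298.0164) = 606.87 m
P8: √((810.69)² + (1408.10)²) = √(657218.2761 + 1982745.6100) = 1624.80 m
P9: √((-923.69)² + (933.16)²) = √(853203.2161 + 870787.5856) = 1313.01 m
P10: √((-1057.21)² + (284.58)²) = √(1117692.9841 + 80985.7764) = 1094.84 m
P11: √((-1038.53)² + (512.46)²) = √(1078544.5609 + 262615.2516) = 1158.08 m
P12: √((-335.08)² + (-911.65)²) = √(112278.6064 + 831105.7225) = 971.28 m
Sorted: P7 (606.87 m) < P5 (627.37 m) < P6 (870.40 m) < P12 (971.28 m) < P3 (1089.76 m) < P10 (1094.84 m) < …

P7, P5, P6, P12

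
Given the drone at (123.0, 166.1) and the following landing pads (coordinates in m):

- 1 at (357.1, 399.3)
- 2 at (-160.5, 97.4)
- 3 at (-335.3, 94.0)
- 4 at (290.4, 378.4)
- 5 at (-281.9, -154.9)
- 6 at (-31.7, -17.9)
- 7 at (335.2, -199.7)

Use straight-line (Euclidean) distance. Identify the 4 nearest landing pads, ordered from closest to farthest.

6, 4, 2, 1

Distances from (123.0, 166.1):
1: √((234.1)² + (233.2)²) = √(54802.810 + 54382.240) = 330.4 m
2: √((-283.5)² + (-68.7)²) = √(80372.250 + 4719.690) = 291.7 m
3: √((-458.3)² + (-72.1)²) = √(210038.890 + 5198.410) = 463.9 m
4: √((167.4)² + (212.3)²) = √(28022.760 + 45071.290) = 270.4 m
5: √((-404.9)² + (-321.0)²) = √(163944.010 + 103041.000) = 516.7 m
6: √((-154.7)² + (-184.0)²) = √(23932.090 + 33856.000) = 240.4 m
7: √((212.2)² + (-365.8)²) = √(45028.840 + 133809.640) = 422.9 m
Sorted: 6 (240.4 m) < 4 (270.4 m) < 2 (291.7 m) < 1 (330.4 m) < 7 (422.9 m) < 3 (463.9 m) < …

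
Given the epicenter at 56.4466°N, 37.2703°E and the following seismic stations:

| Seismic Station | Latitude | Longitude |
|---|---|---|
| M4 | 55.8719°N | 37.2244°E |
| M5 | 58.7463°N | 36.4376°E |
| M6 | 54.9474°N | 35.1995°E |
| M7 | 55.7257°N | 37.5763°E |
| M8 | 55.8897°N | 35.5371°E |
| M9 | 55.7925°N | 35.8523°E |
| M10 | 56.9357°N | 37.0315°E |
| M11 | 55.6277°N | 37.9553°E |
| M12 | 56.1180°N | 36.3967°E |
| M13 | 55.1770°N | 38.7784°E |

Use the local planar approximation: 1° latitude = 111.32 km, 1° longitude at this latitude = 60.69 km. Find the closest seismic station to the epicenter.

M10

Distances from 56.4466°N, 37.2703°E:
M4: √((-0.5747·111.32)² + (-0.0459·60.69)²) = √(4092.877907 + 7.759963) = 64.0362 km
M5: √((2.2997·111.32)² + (-0.8327·60.69)²) = √(65537.333255 + 2553.944200) = 260.9431 km
M6: √((-1.4992·111.32)² + (-2.0708·60.69)²) = √(27852.587189 + 15794.671129) = 208.9193 km
M7: √((-0.7209·111.32)² + (0.3060·60.69)²) = √(6440.156874 + 344.887241) = 82.3714 km
M8: √((-0.5569·111.32)² + (-1.7332·60.69)²) = √(3843.269427 + 11064.495989) = 122.0974 km
M9: √((-0.6541·111.32)² + (-1.4180·60.69)²) = √(5301.938595 + 7406.051653) = 112.7297 km
M10: √((0.4891·111.32)² + (-0.2388·60.69)²) = √(2964.433558 + 210.040440) = 56.3425 km
M11: √((-0.8189·111.32)² + (0.6850·60.69)²) = √(8310.136119 + 1728.285228) = 100.1919 km
M12: √((-0.3286·111.32)² + (-0.8736·60.69)²) = √(1338.078256 + 2810.991457) = 64.4133 km
M13: √((-1.2696·111.32)² + (1.5081·60.69)²) = √(19974.698043 + 8377.116494) = 168.3800 km
Minimum: M10 at 56.3425 km.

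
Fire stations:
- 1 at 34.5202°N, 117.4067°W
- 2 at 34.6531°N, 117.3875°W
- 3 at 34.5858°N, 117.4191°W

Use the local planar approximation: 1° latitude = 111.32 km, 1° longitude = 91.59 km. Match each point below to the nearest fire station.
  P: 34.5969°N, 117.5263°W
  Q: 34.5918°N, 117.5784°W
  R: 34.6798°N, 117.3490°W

P→3; Q→3; R→2

P at 34.5969°N, 117.5263°W:
  1: √((-0.0767·111.32)² + (0.1196·91.59)²) = √(72.901611 + 119.993709) = 13.8887 km
  2: √((0.0562·111.32)² + (0.1388·91.59)²) = √(39.139838 + 161.612538) = 14.1687 km
  3: √((-0.0111·111.32)² + (0.1072·91.59)²) = √(1.526836 + 96.401921) = 9.8959 km
  → nearest: 3 (9.8959 km)
Q at 34.5918°N, 117.5784°W:
  1: √((-0.0716·111.32)² + (0.1717·91.59)²) = √(63.529062 + 247.307170) = 17.6305 km
  2: √((0.0613·111.32)² + (0.1909·91.59)²) = √(46.565830 + 305.708824) = 18.7690 km
  3: √((-0.0060·111.32)² + (0.1593·91.59)²) = √(0.446117 + 212.876475) = 14.6056 km
  → nearest: 3 (14.6056 km)
R at 34.6798°N, 117.3490°W:
  1: √((-0.1596·111.32)² + (-0.0577·91.59)²) = √(315.654634 + 27.928509) = 18.5360 km
  2: √((-0.0267·111.32)² + (-0.0385·91.59)²) = √(8.834234 + 12.434192) = 4.6118 km
  3: √((-0.0940·111.32)² + (-0.0701·91.59)²) = √(109.496970 + 41.222294) = 12.2768 km
  → nearest: 2 (4.6118 km)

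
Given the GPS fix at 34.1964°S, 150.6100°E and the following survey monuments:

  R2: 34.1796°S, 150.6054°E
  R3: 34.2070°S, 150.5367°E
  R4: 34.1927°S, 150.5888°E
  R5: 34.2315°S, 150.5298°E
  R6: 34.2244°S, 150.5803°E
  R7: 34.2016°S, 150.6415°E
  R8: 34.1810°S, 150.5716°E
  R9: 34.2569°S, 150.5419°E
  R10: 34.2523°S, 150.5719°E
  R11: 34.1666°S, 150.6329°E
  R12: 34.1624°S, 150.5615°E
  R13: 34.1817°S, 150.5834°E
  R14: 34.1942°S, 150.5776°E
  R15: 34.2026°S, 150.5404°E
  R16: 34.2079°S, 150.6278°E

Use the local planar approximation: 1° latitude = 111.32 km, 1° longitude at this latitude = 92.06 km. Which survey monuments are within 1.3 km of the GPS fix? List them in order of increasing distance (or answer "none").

none

Distances from 34.1964°S, 150.6100°E:
R2: √((0.0168·111.32)² + (-0.0046·92.06)²) = √(3.497558 + 0.179332) = 1.9175 km
R3: √((-0.0106·111.32)² + (-0.0733·92.06)²) = √(1.392381 + 45.535477) = 6.8504 km
R4: √((0.0037·111.32)² + (-0.0212·92.06)²) = √(0.169648 + 3.809024) = 1.9947 km
R5: √((-0.0351·111.32)² + (-0.0802·92.06)²) = √(15.267243 + 54.511819) = 8.3534 km
R6: √((-0.0280·111.32)² + (-0.0297·92.06)²) = √(9.715440 + 7.475751) = 4.1462 km
R7: √((-0.0052·111.32)² + (0.0315·92.06)²) = √(0.335084 + 8.409362) = 2.9571 km
R8: √((0.0154·111.32)² + (-0.0384·92.06)²) = √(2.938920 + 12.496960) = 3.9289 km
R9: √((-0.0605·111.32)² + (-0.0681·92.06)²) = √(45.358339 + 39.303947) = 9.2012 km
R10: √((-0.0559·111.32)² + (-0.0381·92.06)²) = √(38.723090 + 12.302458) = 7.1432 km
R11: √((0.0298·111.32)² + (0.0229·92.06)²) = √(11.004718 + 4.444398) = 3.9305 km
R12: √((0.0340·111.32)² + (-0.0485·92.06)²) = √(14.325317 + 19.935421) = 5.8533 km
R13: √((0.0147·111.32)² + (-0.0266·92.06)²) = √(2.677818 + 5.996602) = 2.9452 km
R14: √((0.0022·111.32)² + (-0.0324·92.06)²) = √(0.059978 + 8.896762) = 2.9928 km
R15: √((-0.0062·111.32)² + (-0.0696·92.06)²) = √(0.476354 + 41.054467) = 6.4444 km
R16: √((-0.0115·111.32)² + (0.0178·92.06)²) = √(1.638861 + 2.685233) = 2.0794 km
Threshold 1.3 km: none within range.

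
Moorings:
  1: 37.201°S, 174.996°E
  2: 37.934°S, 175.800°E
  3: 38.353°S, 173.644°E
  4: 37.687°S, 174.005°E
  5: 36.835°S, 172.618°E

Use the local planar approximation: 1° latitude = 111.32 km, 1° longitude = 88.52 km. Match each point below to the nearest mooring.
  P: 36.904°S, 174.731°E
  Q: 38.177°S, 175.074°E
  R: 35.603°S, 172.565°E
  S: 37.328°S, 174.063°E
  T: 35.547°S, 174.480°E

P at 36.904°S, 174.731°E:
  1: √((-0.297·111.32)² + (0.265·88.52)²) = √(1093.09849 + 550.26838) = 40.538 km
  2: √((-1.030·111.32)² + (1.069·88.52)²) = √(13146.82387 + 8954.43567) = 148.665 km
  3: √((-1.449·111.32)² + (-1.087·88.52)²) = √(26018.55458 + 9258.52703) = 187.822 km
  4: √((-0.783·111.32)² + (-0.726·88.52)²) = √(7597.48619 + 4130.05706) = 108.294 km
  5: √((0.069·111.32)² + (-2.113·88.52)²) = √(58.99899 + 34984.99407) = 187.200 km
  → nearest: 1 (40.538 km)
Q at 38.177°S, 175.074°E:
  1: √((0.976·111.32)² + (-0.078·88.52)²) = √(11804.45744 + 47.67295) = 108.867 km
  2: √((0.243·111.32)² + (0.726·88.52)²) = √(731.74362 + 4130.05706) = 69.727 km
  3: √((-0.176·111.32)² + (-1.430·88.52)²) = √(383.85900 + 16023.40779) = 128.091 km
  4: √((0.490·111.32)² + (-1.069·88.52)²) = √(2975.35339 + 8954.43567) = 109.224 km
  5: √((1.342·111.32)² + (-2.456·88.52)²) = √(22317.80235 + 47264.98620) = 263.785 km
  → nearest: 2 (69.727 km)
R at 35.603°S, 172.565°E:
  1: √((-1.598·111.32)² + (2.431·88.52)²) = √(31644.62440 + 46307.64851) = 279.199 km
  2: √((-2.331·111.32)² + (3.235·88.52)²) = √(67333.46165 + 82003.30959) = 386.441 km
  3: √((-2.750·111.32)² + (1.079·88.52)²) = √(93715.57690 + 9122.74845) = 320.684 km
  4: √((-2.084·111.32)² + (1.440·88.52)²) = √(53819.76840 + 16248.29497) = 264.704 km
  5: √((-1.232·111.32)² + (0.053·88.52)²) = √(18809.09115 + 22.01074) = 137.226 km
  → nearest: 5 (137.226 km)
S at 37.328°S, 174.063°E:
  1: √((0.127·111.32)² + (0.933·88.52)²) = √(199.87286 + 6820.96935) = 83.790 km
  2: √((-0.606·111.32)² + (1.737·88.52)²) = √(4550.84081 + 23641.90389) = 167.907 km
  3: √((-1.025·111.32)² + (-0.419·88.52)²) = √(13019.49461 + 1375.65920) = 119.980 km
  4: √((-0.359·111.32)² + (-0.058·88.52)²) = √(1597.11170 + 26.35960) = 40.292 km
  5: √((0.493·111.32)² + (-1.445·88.52)²) = √(3011.89782 + 16361.32625) = 139.188 km
  → nearest: 4 (40.292 km)
T at 35.547°S, 174.480°E:
  1: √((-1.654·111.32)² + (0.516·88.52)²) = √(33901.38224 + 2086.32621) = 189.704 km
  2: √((-2.387·111.32)² + (1.320·88.52)²) = √(70607.56481 + 13653.08119) = 290.277 km
  3: √((-2.806·111.32)² + (-0.836·88.52)²) = √(97571.21852 + 5476.40257) = 321.010 km
  4: √((-2.140·111.32)² + (-0.475·88.52)²) = √(56751.05534 + 1767.95021) = 241.907 km
  5: √((-1.288·111.32)² + (-1.862·88.52)²) = √(20557.87028 + 27167.03009) = 218.460 km
  → nearest: 1 (189.704 km)

P→1; Q→2; R→5; S→4; T→1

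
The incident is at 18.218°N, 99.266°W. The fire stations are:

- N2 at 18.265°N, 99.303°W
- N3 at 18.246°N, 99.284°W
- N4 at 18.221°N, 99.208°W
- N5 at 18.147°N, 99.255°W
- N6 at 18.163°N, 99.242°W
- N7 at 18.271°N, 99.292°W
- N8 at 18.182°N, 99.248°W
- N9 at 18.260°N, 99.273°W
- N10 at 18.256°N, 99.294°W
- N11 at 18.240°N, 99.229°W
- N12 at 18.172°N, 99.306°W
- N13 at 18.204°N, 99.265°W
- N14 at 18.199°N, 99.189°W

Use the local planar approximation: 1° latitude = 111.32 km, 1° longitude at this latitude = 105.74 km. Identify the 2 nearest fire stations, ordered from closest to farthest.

N13, N3

Distances from 18.218°N, 99.266°W:
N2: √((0.047·111.32)² + (-0.037·105.74)²) = √(27.37424 + 15.30672) = 6.533 km
N3: √((0.028·111.32)² + (-0.018·105.74)²) = √(9.71544 + 3.62263) = 3.652 km
N4: √((0.003·111.32)² + (0.058·105.74)²) = √(0.11153 + 37.61271) = 6.142 km
N5: √((-0.071·111.32)² + (0.011·105.74)²) = √(62.46879 + 1.35289) = 7.989 km
N6: √((-0.055·111.32)² + (0.024·105.74)²) = √(37.48623 + 6.44023) = 6.628 km
N7: √((0.053·111.32)² + (-0.026·105.74)²) = √(34.80953 + 7.55832) = 6.509 km
N8: √((-0.036·111.32)² + (0.018·105.74)²) = √(16.06022 + 3.62263) = 4.437 km
N9: √((0.042·111.32)² + (-0.007·105.74)²) = √(21.85974 + 0.54787) = 4.734 km
N10: √((0.038·111.32)² + (-0.028·105.74)²) = √(17.89425 + 8.76586) = 5.163 km
N11: √((0.022·111.32)² + (0.037·105.74)²) = √(5.99780 + 15.30672) = 4.616 km
N12: √((-0.046·111.32)² + (-0.040·105.74)²) = √(26.22177 + 17.88952) = 6.642 km
N13: √((-0.014·111.32)² + (0.001·105.74)²) = √(2.42886 + 0.01118) = 1.562 km
N14: √((-0.019·111.32)² + (0.077·105.74)²) = √(4.47356 + 66.29184) = 8.412 km
Sorted: N13 (1.562 km) < N3 (3.652 km) < N8 (4.437 km) < N11 (4.616 km) < …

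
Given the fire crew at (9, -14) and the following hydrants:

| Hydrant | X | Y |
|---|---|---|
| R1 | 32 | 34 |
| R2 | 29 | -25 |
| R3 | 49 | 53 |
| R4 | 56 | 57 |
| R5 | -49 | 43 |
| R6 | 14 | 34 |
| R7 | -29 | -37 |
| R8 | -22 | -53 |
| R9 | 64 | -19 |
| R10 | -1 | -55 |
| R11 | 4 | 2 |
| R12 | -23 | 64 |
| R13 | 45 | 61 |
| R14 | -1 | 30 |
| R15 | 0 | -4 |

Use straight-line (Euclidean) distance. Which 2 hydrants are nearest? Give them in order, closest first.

Distances from (9, -14):
R1: 53.2
R2: 22.8
R3: 78.0
R4: 85.1
R5: 81.3
R6: 48.3
R7: 44.4
R8: 49.8
R9: 55.2
R10: 42.2
R11: 16.8
R12: 84.3
R13: 83.2
R14: 45.1
R15: 13.5
Sorted: R15 (13.5) < R11 (16.8) < R2 (22.8) < R10 (42.2) < …

R15, R11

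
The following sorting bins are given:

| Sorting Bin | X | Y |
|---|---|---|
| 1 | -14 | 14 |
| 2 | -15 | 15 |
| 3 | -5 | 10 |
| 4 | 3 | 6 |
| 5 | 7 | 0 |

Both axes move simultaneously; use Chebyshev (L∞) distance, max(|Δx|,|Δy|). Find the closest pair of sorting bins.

1 and 2

Pairwise distances:
1–2: 1
1–3: 9
1–4: 17
1–5: 21
2–3: 10
2–4: 18
2–5: 22
3–4: 8
3–5: 12
4–5: 6
Closest pair: 1–2 at 1.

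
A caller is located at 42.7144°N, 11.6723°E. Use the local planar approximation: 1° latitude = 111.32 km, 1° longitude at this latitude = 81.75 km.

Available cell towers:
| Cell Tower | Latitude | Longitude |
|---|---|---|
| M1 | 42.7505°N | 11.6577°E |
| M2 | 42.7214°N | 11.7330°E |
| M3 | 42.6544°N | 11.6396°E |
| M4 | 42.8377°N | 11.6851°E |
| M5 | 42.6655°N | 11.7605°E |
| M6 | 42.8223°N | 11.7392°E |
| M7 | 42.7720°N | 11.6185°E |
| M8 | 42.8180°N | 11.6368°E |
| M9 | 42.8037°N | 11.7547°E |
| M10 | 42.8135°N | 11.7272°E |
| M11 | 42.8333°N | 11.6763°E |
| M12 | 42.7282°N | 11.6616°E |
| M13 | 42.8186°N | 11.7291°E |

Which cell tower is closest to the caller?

Distances from 42.7144°N, 11.6723°E:
M1: √((0.0361·111.32)² + (-0.0146·81.75)²) = √(16.149564 + 1.424562) = 4.1922 km
M2: √((0.0070·111.32)² + (0.0607·81.75)²) = √(0.607215 + 24.623677) = 5.0230 km
M3: √((-0.0600·111.32)² + (-0.0327·81.75)²) = √(44.611713 + 7.146132) = 7.1943 km
M4: √((0.1233·111.32)² + (0.0128·81.75)²) = √(188.396378 + 1.094953) = 13.7656 km
M5: √((-0.0489·111.32)² + (0.0882·81.75)²) = √(29.632215 + 51.989147) = 9.0345 km
M6: √((0.1079·111.32)² + (0.0669·81.75)²) = √(144.274403 + 29.910781) = 13.1979 km
M7: √((0.0576·111.32)² + (-0.0538·81.75)²) = √(41.114154 + 19.343723) = 7.7755 km
M8: √((0.1036·111.32)² + (-0.0355·81.75)²) = √(133.004369 + 8.422330) = 11.8923 km
M9: √((0.0893·111.32)² + (0.0824·81.75)²) = √(98.821016 + 45.376390) = 12.0082 km
M10: √((0.0991·111.32)² + (0.0549·81.75)²) = √(121.700876 + 20.142817) = 11.9098 km
M11: √((0.1189·111.32)² + (0.0040·81.75)²) = √(175.190319 + 0.106929) = 13.2400 km
M12: √((0.0138·111.32)² + (-0.0107·81.75)²) = √(2.359960 + 0.765144) = 1.7678 km
M13: √((0.1042·111.32)² + (0.0568·81.75)²) = √(134.549421 + 21.561164) = 12.4944 km
Minimum: M12 at 1.7678 km.

M12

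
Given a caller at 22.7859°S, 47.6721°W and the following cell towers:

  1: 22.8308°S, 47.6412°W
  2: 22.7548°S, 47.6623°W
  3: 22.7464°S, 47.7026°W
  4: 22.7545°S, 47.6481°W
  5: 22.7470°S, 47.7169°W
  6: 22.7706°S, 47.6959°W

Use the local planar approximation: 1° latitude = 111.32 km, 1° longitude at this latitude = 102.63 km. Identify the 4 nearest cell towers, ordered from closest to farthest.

Distances from 22.7859°S, 47.6721°W:
1: 5.9194 km
2: 3.6052 km
3: 5.3975 km
4: 4.2761 km
5: 6.3160 km
6: 2.9778 km
Sorted: 6 (2.9778 km) < 2 (3.6052 km) < 4 (4.2761 km) < 3 (5.3975 km) < 1 (5.9194 km) < 5 (6.3160 km)

6, 2, 4, 3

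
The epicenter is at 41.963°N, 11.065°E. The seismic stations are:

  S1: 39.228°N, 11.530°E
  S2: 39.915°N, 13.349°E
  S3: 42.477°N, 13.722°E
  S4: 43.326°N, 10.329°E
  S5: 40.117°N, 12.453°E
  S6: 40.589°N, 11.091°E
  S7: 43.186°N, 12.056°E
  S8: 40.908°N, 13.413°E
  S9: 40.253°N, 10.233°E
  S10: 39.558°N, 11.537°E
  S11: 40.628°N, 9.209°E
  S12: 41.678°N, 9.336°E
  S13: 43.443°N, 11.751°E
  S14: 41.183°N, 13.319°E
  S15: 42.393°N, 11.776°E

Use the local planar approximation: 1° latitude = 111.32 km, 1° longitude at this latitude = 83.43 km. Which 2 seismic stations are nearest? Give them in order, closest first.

S15, S12

Distances from 41.963°N, 11.065°E:
S1: √((-2.735·111.32)² + (0.465·83.43)²) = √(92696.01338 + 1505.04815) = 306.922 km
S2: √((-2.048·111.32)² + (2.284·83.43)²) = √(51976.41244 + 36310.87265) = 297.132 km
S3: √((0.514·111.32)² + (2.657·83.43)²) = √(3273.95445 + 49139.14504) = 228.939 km
S4: √((1.363·111.32)² + (-0.736·83.43)²) = √(23021.73799 + 3770.51016) = 163.683 km
S5: √((-1.846·111.32)² + (1.388·83.43)²) = √(42228.90193 + 13409.83454) = 235.879 km
S6: √((-1.374·111.32)² + (0.026·83.43)²) = √(23394.82823 + 4.70534) = 152.969 km
S7: √((1.223·111.32)² + (0.991·83.43)²) = √(18535.28676 + 6835.83854) = 159.283 km
S8: √((-1.055·111.32)² + (2.348·83.43)²) = √(13792.76429 + 38374.31819) = 228.401 km
S9: √((-1.710·111.32)² + (-0.832·83.43)²) = √(36235.86359 + 4818.27008) = 202.618 km
S10: √((-2.405·111.32)² + (0.472·83.43)²) = √(71676.46145 + 1550.70249) = 270.605 km
S11: √((-1.335·111.32)² + (-1.856·83.43)²) = √(22085.58599 + 23977.30849) = 214.623 km
S12: √((-0.285·111.32)² + (-1.729·83.43)²) = √(1006.55177 + 20808.19810) = 147.698 km
S13: √((1.480·111.32)² + (0.686·83.43)²) = √(27143.74871 + 3275.61400) = 174.411 km
S14: √((-0.780·111.32)² + (2.254·83.43)²) = √(7539.37944 + 35363.26134) = 207.130 km
S15: √((0.430·111.32)² + (0.711·83.43)²) = √(2291.30713 + 3518.71173) = 76.223 km
Sorted: S15 (76.223 km) < S12 (147.698 km) < S6 (152.969 km) < S7 (159.283 km) < …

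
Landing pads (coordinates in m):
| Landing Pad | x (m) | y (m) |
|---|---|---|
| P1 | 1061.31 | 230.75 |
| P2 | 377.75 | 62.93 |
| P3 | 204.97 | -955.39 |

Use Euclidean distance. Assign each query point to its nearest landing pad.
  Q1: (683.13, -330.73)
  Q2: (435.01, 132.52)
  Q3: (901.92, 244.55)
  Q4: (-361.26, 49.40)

Q1 at (683.13, -330.73):
  P1: √((378.18)² + (561.48)²) = √(143020.1124 + 315259.7904) = 676.96 m
  P2: √((-305.38)² + (393.66)²) = √(93256.9444 + 154968.1956) = 498.22 m
  P3: √((-478.16)² + (-624.66)²) = √(228636.9856 + 390200.1156) = 786.66 m
  → nearest: P2 (498.22 m)
Q2 at (435.01, 132.52):
  P1: √((626.30)² + (98.23)²) = √(392251.6900 + 9649.1329) = 633.96 m
  P2: √((-57.26)² + (-69.59)²) = √(3278.7076 + 4842.7681) = 90.12 m
  P3: √((-230.04)² + (-1087.91)²) = √(52918.4016 + 1183548.1681) = 1111.97 m
  → nearest: P2 (90.12 m)
Q3 at (901.92, 244.55):
  P1: √((159.39)² + (-13.80)²) = √(25405.1721 + 190.4400) = 159.99 m
  P2: √((-524.17)² + (-181.62)²) = √(274754.1889 + 32985.8244) = 554.74 m
  P3: √((-696.95)² + (-1199.94)²) = √(485739.3025 + 1439856.0036) = 1387.66 m
  → nearest: P1 (159.99 m)
Q4 at (-361.26, 49.40):
  P1: √((1422.57)² + (181.35)²) = √(2023705.4049 + 32887.8225) = 1434.08 m
  P2: √((739.01)² + (13.53)²) = √(546135.7801 + 183.0609) = 739.13 m
  P3: √((566.23)² + (-1004.79)²) = √(320616.4129 + 1009602.9441) = 1153.35 m
  → nearest: P2 (739.13 m)

Q1→P2; Q2→P2; Q3→P1; Q4→P2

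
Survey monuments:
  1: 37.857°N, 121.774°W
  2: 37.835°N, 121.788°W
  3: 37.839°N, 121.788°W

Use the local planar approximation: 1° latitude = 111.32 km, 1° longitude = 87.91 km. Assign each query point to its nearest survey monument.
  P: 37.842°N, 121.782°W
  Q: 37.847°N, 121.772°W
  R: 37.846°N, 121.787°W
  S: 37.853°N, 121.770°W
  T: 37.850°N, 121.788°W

P at 37.842°N, 121.782°W:
  1: √((0.015·111.32)² + (0.008·87.91)²) = √(2.78823 + 0.49460) = 1.812 km
  2: √((-0.007·111.32)² + (-0.006·87.91)²) = √(0.60721 + 0.27821) = 0.941 km
  3: √((-0.003·111.32)² + (-0.006·87.91)²) = √(0.11153 + 0.27821) = 0.624 km
  → nearest: 3 (0.624 km)
Q at 37.847°N, 121.772°W:
  1: √((0.010·111.32)² + (-0.002·87.91)²) = √(1.23921 + 0.03091) = 1.127 km
  2: √((-0.012·111.32)² + (-0.016·87.91)²) = √(1.78447 + 1.97841) = 1.940 km
  3: √((-0.008·111.32)² + (-0.016·87.91)²) = √(0.79310 + 1.97841) = 1.665 km
  → nearest: 1 (1.127 km)
R at 37.846°N, 121.787°W:
  1: √((0.011·111.32)² + (0.013·87.91)²) = √(1.49945 + 1.30606) = 1.675 km
  2: √((-0.011·111.32)² + (-0.001·87.91)²) = √(1.49945 + 0.00773) = 1.228 km
  3: √((-0.007·111.32)² + (-0.001·87.91)²) = √(0.60721 + 0.00773) = 0.784 km
  → nearest: 3 (0.784 km)
S at 37.853°N, 121.770°W:
  1: √((0.004·111.32)² + (-0.004·87.91)²) = √(0.19827 + 0.12365) = 0.567 km
  2: √((-0.018·111.32)² + (-0.018·87.91)²) = √(4.01505 + 2.50393) = 2.553 km
  3: √((-0.014·111.32)² + (-0.018·87.91)²) = √(2.42886 + 2.50393) = 2.221 km
  → nearest: 1 (0.567 km)
T at 37.850°N, 121.788°W:
  1: √((0.007·111.32)² + (0.014·87.91)²) = √(0.60721 + 1.51472) = 1.457 km
  2: √((-0.015·111.32)² + (0.000·87.91)²) = √(2.78823 + 0.00000) = 1.670 km
  3: √((-0.011·111.32)² + (0.000·87.91)²) = √(1.49945 + 0.00000) = 1.225 km
  → nearest: 3 (1.225 km)

P→3; Q→1; R→3; S→1; T→3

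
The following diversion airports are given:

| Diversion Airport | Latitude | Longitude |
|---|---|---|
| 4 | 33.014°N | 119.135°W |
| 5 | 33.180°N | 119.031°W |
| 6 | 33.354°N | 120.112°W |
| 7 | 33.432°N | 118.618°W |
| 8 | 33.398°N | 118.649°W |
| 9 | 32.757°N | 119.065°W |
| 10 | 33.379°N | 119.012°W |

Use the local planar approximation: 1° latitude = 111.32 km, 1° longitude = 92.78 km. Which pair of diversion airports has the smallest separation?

Pairwise distances:
7–8: 4.754 km
4–5: 20.847 km
5–10: 22.223 km
4–9: 29.337 km
8–10: 33.745 km
7–10: 37.028 km
4–10: 42.204 km
5–8: 42.954 km
5–9: 47.194 km
5–7: 47.489 km
4–8: 62.133 km
4–7: 66.829 km
9–10: 69.415 km
8–9: 81.126 km
7–9: 85.826 km
4–6: 98.231 km
6–10: 102.096 km
5–6: 102.148 km
6–9: 117.699 km
6–8: 135.825 km
6–7: 138.885 km
Closest pair: 7–8 at 4.754 km.

7 and 8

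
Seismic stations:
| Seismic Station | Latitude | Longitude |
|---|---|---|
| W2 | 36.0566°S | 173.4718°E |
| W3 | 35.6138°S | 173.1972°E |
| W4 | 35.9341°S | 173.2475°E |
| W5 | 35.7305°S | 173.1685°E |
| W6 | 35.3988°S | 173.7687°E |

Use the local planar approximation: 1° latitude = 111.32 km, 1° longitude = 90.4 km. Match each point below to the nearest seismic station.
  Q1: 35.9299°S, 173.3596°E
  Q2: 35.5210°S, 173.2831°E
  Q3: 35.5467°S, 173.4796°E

Q1→W4; Q2→W3; Q3→W3

Q1 at 35.9299°S, 173.3596°E:
  W2: 17.3726 km
  W3: 38.1280 km
  W4: 10.1446 km
  W5: 28.1275 km
  W6: 69.7362 km
  → nearest: W4 (10.1446 km)
Q2 at 35.5210°S, 173.2831°E:
  W2: 62.0153 km
  W3: 12.9236 km
  W4: 46.0988 km
  W5: 25.5190 km
  W6: 45.9576 km
  → nearest: W3 (12.9236 km)
Q3 at 35.5467°S, 173.4796°E:
  W2: 56.7664 km
  W3: 26.5993 km
  W4: 47.9587 km
  W5: 34.7788 km
  W6: 30.8884 km
  → nearest: W3 (26.5993 km)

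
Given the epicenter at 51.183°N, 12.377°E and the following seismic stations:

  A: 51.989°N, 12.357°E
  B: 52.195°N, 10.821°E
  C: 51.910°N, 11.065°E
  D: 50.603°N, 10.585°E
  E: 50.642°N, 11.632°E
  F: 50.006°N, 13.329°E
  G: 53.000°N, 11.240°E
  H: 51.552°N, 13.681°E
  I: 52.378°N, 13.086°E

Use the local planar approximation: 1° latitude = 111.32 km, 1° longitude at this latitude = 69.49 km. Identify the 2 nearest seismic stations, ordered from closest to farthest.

Distances from 51.183°N, 12.377°E:
A: 89.735 km
B: 156.149 km
C: 121.909 km
D: 140.269 km
E: 79.417 km
F: 146.777 km
G: 217.152 km
H: 99.491 km
I: 141.858 km
Sorted: E (79.417 km) < A (89.735 km) < H (99.491 km) < C (121.909 km) < …

E, A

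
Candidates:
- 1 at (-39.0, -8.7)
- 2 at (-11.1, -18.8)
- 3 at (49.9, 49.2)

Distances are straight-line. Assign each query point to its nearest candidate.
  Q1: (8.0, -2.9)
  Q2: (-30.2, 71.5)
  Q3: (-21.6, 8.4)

Q1 at (8.0, -2.9):
  1: 47.4
  2: 24.9
  3: 66.9
  → nearest: 2 (24.9)
Q2 at (-30.2, 71.5):
  1: 80.7
  2: 92.3
  3: 83.1
  → nearest: 1 (80.7)
Q3 at (-21.6, 8.4):
  1: 24.4
  2: 29.2
  3: 82.3
  → nearest: 1 (24.4)

Q1→2; Q2→1; Q3→1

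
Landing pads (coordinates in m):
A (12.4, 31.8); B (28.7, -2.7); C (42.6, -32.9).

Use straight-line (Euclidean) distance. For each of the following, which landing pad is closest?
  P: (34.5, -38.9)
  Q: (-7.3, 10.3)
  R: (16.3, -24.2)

P at (34.5, -38.9):
  A: 74.1 m
  B: 36.7 m
  C: 10.1 m
  → nearest: C (10.1 m)
Q at (-7.3, 10.3):
  A: 29.2 m
  B: 38.3 m
  C: 66.0 m
  → nearest: A (29.2 m)
R at (16.3, -24.2):
  A: 56.1 m
  B: 24.8 m
  C: 27.7 m
  → nearest: B (24.8 m)

P→C; Q→A; R→B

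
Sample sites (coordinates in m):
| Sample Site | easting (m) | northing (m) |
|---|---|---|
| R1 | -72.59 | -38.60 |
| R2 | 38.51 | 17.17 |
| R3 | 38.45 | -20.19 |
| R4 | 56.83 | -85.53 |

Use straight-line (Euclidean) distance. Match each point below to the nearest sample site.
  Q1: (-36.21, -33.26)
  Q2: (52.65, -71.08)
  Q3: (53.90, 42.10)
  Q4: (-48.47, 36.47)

Q1 at (-36.21, -33.26):
  R1: 36.77 m
  R2: 90.15 m
  R3: 75.80 m
  R4: 106.72 m
  → nearest: R1 (36.77 m)
Q2 at (52.65, -71.08):
  R1: 129.38 m
  R2: 89.38 m
  R3: 52.83 m
  R4: 15.04 m
  → nearest: R4 (15.04 m)
Q3 at (53.90, 42.10):
  R1: 150.04 m
  R2: 29.30 m
  R3: 64.18 m
  R4: 127.66 m
  → nearest: R2 (29.30 m)
Q4 at (-48.47, 36.47):
  R1: 78.85 m
  R2: 89.10 m
  R3: 103.76 m
  R4: 161.16 m
  → nearest: R1 (78.85 m)

Q1→R1; Q2→R4; Q3→R2; Q4→R1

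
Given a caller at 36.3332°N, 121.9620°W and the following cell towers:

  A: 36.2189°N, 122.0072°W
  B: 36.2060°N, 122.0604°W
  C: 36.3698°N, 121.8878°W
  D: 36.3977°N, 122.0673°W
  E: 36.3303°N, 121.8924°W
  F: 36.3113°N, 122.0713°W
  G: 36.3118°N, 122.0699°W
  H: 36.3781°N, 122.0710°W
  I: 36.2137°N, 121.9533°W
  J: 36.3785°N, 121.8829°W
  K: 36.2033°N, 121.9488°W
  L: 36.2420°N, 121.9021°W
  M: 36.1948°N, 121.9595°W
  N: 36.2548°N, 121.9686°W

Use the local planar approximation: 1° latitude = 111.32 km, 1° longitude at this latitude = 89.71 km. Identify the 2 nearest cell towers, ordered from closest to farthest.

Distances from 36.3332°N, 121.9620°W:
A: √((-0.1143·111.32)² + (-0.0452·89.71)²) = √(161.897020 + 16.442149) = 13.3544 km
B: √((-0.1272·111.32)² + (-0.0984·89.71)²) = √(200.502881 + 77.924121) = 16.6861 km
C: √((0.0366·111.32)² + (0.0742·89.71)²) = √(16.600018 + 44.308753) = 7.8044 km
D: √((0.0645·111.32)² + (-0.1053·89.71)²) = √(51.554410 + 89.235663) = 11.8655 km
E: √((-0.0029·111.32)² + (0.0696·89.71)²) = √(0.104218 + 38.985238) = 6.2522 km
F: √((-0.0219·111.32)² + (-0.1093·89.71)²) = √(5.943395 + 96.143967) = 10.1038 km
G: √((-0.0214·111.32)² + (-0.1079·89.71)²) = √(5.675106 + 93.696766) = 9.9685 km
H: √((0.0449·111.32)² + (-0.1090·89.71)²) = √(24.982683 + 95.616911) = 10.9818 km
I: √((-0.1195·111.32)² + (0.0087·89.71)²) = √(176.962892 + 0.609144) = 13.3256 km
J: √((0.0453·111.32)² + (0.0791·89.71)²) = √(25.429791 + 50.354082) = 8.7054 km
K: √((-0.1299·111.32)² + (0.0132·89.71)²) = √(209.105135 + 1.402263) = 14.5089 km
L: √((-0.0912·111.32)² + (0.0599·89.71)²) = √(103.070901 + 28.875889) = 11.4868 km
M: √((-0.1384·111.32)² + (0.0025·89.71)²) = √(237.366035 + 0.050299) = 15.4083 km
N: √((-0.0784·111.32)² + (-0.0066·89.71)²) = √(76.169047 + 0.350566) = 8.7475 km
Sorted: E (6.2522 km) < C (7.8044 km) < J (8.7054 km) < N (8.7475 km) < …

E, C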